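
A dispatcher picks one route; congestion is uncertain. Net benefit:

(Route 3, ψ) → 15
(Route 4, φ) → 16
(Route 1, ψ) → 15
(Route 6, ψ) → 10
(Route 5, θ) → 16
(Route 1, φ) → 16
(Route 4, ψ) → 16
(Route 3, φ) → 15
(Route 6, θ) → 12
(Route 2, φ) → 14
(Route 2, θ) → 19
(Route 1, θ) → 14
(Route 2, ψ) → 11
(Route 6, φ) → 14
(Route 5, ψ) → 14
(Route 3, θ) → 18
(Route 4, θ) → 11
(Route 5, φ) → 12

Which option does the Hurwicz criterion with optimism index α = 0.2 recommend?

Route 3

Route 1: 0.2·16 + 0.8·14 = 14.4
Route 2: 0.2·19 + 0.8·11 = 12.6
Route 3: 0.2·18 + 0.8·15 = 15.6
Route 4: 0.2·16 + 0.8·11 = 12
Route 5: 0.2·16 + 0.8·12 = 12.8
Route 6: 0.2·14 + 0.8·10 = 10.8
Highest Hurwicz score = 15.6 → Route 3.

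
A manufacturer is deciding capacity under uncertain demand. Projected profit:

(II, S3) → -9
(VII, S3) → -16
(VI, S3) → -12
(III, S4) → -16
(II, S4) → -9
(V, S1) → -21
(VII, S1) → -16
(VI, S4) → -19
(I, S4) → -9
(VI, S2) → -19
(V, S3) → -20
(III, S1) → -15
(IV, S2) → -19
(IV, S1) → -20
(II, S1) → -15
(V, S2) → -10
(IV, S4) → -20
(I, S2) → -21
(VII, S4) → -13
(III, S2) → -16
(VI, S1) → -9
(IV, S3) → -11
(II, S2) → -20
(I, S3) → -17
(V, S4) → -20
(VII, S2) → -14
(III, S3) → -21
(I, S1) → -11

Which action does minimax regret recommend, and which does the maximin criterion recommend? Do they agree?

minimax regret → VII; maximin → VII (agree)

Column bests: S1=-9, S2=-10, S3=-9, S4=-9.
I regrets: 2, 11, 8, 0 → max 11
II regrets: 6, 10, 0, 0 → max 10
III regrets: 6, 6, 12, 7 → max 12
IV regrets: 11, 9, 2, 11 → max 11
V regrets: 12, 0, 11, 11 → max 12
VI regrets: 0, 9, 3, 10 → max 10
VII regrets: 7, 4, 7, 4 → max 7
Smallest max regret = 7 → VII.
Row minima: I=-21, II=-20, III=-21, IV=-20, V=-21, VI=-19, VII=-16
Best worst-case = -16 → VII.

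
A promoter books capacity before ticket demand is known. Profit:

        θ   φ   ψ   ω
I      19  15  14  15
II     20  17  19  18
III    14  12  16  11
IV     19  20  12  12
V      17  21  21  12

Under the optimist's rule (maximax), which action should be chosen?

Row maxima: I=19, II=20, III=16, IV=20, V=21
Best best-case = 21 → V.

V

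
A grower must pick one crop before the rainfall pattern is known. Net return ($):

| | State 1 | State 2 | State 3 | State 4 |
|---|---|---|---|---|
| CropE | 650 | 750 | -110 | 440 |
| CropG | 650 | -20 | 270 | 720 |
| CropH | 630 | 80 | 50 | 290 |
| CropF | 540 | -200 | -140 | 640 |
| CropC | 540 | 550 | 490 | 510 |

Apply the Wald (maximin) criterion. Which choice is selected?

Row minima: CropE=-110, CropG=-20, CropH=50, CropF=-200, CropC=490
Best worst-case = 490 → CropC.

CropC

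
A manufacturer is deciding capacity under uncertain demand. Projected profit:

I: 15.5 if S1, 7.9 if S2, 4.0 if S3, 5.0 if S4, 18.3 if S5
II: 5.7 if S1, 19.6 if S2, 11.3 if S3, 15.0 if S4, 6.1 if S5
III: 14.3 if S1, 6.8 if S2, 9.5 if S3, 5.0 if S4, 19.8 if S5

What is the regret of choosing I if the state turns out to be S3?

Best payoff under S3 is 11.3.
Regret = 11.3 − 4.0 = 7.3.

7.3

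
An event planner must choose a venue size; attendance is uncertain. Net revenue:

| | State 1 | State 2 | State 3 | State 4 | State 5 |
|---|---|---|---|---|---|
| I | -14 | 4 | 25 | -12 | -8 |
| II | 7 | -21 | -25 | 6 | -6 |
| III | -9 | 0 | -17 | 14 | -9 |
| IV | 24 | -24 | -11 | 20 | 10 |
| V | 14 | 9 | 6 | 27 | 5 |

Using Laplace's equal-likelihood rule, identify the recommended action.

V

Row averages: I=-1, II=-7.8, III=-4.2, IV=3.8, V=12.2
Highest average = 12.2 → V.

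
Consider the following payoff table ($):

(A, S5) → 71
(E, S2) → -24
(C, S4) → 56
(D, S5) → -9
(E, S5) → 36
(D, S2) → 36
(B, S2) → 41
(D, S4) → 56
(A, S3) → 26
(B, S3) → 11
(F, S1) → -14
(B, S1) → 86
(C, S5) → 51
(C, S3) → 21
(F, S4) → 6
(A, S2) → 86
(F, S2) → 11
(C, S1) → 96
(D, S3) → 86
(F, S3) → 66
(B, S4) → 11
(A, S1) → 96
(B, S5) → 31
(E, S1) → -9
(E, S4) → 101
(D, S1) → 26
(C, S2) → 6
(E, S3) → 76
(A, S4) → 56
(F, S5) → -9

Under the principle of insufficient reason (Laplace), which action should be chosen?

A

Row averages: A=67, B=36, C=46, D=39, E=36, F=12
Highest average = 67 → A.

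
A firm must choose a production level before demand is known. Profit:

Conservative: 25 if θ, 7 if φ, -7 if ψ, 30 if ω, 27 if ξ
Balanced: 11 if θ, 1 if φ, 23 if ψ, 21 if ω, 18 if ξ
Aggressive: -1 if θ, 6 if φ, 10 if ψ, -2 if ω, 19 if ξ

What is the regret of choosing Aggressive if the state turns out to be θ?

26

Best payoff under θ is 25.
Regret = 25 − (-1) = 26.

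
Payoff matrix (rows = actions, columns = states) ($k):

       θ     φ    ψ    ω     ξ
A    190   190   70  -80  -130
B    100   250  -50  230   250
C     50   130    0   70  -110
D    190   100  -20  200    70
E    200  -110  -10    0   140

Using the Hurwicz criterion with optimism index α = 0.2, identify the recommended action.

D

A: 0.2·190 + 0.8·(-130) = -66
B: 0.2·250 + 0.8·(-50) = 10
C: 0.2·130 + 0.8·(-110) = -62
D: 0.2·200 + 0.8·(-20) = 24
E: 0.2·200 + 0.8·(-110) = -48
Highest Hurwicz score = 24 → D.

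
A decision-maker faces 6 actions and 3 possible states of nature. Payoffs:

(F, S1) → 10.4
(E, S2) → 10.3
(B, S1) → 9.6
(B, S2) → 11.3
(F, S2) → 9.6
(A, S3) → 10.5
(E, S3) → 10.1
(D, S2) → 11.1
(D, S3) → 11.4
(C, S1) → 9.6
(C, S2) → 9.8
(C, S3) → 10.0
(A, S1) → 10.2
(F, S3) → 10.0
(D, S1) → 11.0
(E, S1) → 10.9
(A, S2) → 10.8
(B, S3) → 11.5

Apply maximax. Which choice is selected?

Row maxima: A=10.8, B=11.5, C=10.0, D=11.4, E=10.9, F=10.4
Best best-case = 11.5 → B.

B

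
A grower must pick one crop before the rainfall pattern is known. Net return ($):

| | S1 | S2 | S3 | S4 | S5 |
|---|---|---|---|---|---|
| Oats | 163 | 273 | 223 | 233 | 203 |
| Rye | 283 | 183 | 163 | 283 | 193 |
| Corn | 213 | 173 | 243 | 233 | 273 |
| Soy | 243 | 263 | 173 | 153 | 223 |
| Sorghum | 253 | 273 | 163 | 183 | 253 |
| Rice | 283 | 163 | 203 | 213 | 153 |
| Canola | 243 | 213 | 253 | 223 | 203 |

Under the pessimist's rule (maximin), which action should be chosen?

Canola

Row minima: Oats=163, Rye=163, Corn=173, Soy=153, Sorghum=163, Rice=153, Canola=203
Best worst-case = 203 → Canola.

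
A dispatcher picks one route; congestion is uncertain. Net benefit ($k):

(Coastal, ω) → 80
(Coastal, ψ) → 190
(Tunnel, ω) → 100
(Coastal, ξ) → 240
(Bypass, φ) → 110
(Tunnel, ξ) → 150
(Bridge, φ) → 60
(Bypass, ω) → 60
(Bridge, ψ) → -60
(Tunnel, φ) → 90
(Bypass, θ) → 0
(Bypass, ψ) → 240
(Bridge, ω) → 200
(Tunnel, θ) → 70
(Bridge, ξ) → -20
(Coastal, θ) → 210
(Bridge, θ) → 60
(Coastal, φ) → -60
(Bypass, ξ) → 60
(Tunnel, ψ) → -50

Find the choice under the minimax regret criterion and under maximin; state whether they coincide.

Column bests: θ=210, φ=110, ψ=240, ω=200, ξ=240.
Bypass regrets: 210, 0, 0, 140, 180 → max 210
Bridge regrets: 150, 50, 300, 0, 260 → max 300
Coastal regrets: 0, 170, 50, 120, 0 → max 170
Tunnel regrets: 140, 20, 290, 100, 90 → max 290
Smallest max regret = 170 → Coastal.
Row minima: Bypass=0, Bridge=-60, Coastal=-60, Tunnel=-50
Best worst-case = 0 → Bypass.

minimax regret → Coastal; maximin → Bypass (disagree)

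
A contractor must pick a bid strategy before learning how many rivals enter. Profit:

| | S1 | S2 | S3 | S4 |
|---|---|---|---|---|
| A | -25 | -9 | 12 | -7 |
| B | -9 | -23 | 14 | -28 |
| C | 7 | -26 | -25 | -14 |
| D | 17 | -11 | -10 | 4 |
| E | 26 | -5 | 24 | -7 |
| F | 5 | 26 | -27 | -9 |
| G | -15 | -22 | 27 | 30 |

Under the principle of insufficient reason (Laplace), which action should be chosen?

Row averages: A=-7.25, B=-11.5, C=-14.5, D=0, E=9.5, F=-1.25, G=5
Highest average = 9.5 → E.

E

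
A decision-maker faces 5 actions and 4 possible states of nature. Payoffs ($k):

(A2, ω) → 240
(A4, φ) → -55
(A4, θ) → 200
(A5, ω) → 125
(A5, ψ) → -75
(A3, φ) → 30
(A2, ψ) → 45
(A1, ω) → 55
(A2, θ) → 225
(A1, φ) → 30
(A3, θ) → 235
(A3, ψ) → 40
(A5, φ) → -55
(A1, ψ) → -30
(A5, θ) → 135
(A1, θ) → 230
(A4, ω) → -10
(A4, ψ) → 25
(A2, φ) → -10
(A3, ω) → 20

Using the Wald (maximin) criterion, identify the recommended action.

Row minima: A1=-30, A2=-10, A3=20, A4=-55, A5=-75
Best worst-case = 20 → A3.

A3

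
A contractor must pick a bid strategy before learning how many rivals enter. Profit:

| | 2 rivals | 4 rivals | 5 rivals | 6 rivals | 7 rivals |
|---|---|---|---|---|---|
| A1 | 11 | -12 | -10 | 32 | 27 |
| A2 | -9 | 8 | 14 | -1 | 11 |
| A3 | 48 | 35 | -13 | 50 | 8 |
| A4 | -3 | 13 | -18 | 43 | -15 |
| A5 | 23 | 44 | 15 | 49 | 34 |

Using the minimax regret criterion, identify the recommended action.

Column bests: 2 rivals=48, 4 rivals=44, 5 rivals=15, 6 rivals=50, 7 rivals=34.
A1 regrets: 37, 56, 25, 18, 7 → max 56
A2 regrets: 57, 36, 1, 51, 23 → max 57
A3 regrets: 0, 9, 28, 0, 26 → max 28
A4 regrets: 51, 31, 33, 7, 49 → max 51
A5 regrets: 25, 0, 0, 1, 0 → max 25
Smallest max regret = 25 → A5.

A5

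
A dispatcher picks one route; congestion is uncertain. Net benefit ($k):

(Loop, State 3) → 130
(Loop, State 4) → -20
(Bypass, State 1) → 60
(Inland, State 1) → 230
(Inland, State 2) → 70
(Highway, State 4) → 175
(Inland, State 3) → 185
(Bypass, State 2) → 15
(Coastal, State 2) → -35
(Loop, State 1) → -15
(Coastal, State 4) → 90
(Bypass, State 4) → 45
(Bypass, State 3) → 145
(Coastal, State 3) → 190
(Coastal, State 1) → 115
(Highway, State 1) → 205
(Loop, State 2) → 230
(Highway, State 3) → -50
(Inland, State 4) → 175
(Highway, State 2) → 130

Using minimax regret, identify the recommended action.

Inland

Column bests: State 1=230, State 2=230, State 3=190, State 4=175.
Coastal regrets: 115, 265, 0, 85 → max 265
Bypass regrets: 170, 215, 45, 130 → max 215
Inland regrets: 0, 160, 5, 0 → max 160
Highway regrets: 25, 100, 240, 0 → max 240
Loop regrets: 245, 0, 60, 195 → max 245
Smallest max regret = 160 → Inland.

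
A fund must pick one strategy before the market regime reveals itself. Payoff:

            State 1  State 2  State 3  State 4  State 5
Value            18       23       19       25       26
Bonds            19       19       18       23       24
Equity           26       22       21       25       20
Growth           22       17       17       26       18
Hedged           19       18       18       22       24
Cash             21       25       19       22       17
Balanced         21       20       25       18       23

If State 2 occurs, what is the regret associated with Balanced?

Best payoff under State 2 is 25.
Regret = 25 − 20 = 5.

5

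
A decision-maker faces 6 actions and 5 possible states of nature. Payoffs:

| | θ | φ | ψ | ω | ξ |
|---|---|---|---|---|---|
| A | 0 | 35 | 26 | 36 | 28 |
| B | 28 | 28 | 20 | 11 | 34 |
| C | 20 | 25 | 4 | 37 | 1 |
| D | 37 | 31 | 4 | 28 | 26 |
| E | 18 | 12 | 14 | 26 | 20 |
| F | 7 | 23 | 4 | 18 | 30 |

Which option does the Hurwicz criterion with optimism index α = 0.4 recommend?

A: 0.4·36 + 0.6·0 = 14.4
B: 0.4·34 + 0.6·11 = 20.2
C: 0.4·37 + 0.6·1 = 15.4
D: 0.4·37 + 0.6·4 = 17.2
E: 0.4·26 + 0.6·12 = 17.6
F: 0.4·30 + 0.6·4 = 14.4
Highest Hurwicz score = 20.2 → B.

B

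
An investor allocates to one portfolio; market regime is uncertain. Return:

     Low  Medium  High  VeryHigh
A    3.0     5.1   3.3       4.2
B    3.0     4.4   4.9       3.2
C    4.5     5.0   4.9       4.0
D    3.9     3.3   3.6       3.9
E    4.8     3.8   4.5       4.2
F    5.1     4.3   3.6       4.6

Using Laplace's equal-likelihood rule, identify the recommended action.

Row averages: A=3.9, B=3.875, C=4.6, D=3.675, E=4.325, F=4.4
Highest average = 4.6 → C.

C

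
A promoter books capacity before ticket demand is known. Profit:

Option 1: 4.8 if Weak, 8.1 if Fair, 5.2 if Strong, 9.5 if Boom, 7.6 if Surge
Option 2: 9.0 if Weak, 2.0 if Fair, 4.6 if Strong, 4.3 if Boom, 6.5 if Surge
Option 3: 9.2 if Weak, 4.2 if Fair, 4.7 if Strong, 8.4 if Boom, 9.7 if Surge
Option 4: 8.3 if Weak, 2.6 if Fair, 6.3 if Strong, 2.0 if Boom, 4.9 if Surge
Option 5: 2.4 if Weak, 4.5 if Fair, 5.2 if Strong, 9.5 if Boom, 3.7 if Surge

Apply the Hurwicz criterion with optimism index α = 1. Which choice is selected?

Option 1: 1·9.5 + 0·4.8 = 9.5
Option 2: 1·9.0 + 0·2.0 = 9
Option 3: 1·9.7 + 0·4.2 = 9.7
Option 4: 1·8.3 + 0·2.0 = 8.3
Option 5: 1·9.5 + 0·2.4 = 9.5
Highest Hurwicz score = 9.7 → Option 3.

Option 3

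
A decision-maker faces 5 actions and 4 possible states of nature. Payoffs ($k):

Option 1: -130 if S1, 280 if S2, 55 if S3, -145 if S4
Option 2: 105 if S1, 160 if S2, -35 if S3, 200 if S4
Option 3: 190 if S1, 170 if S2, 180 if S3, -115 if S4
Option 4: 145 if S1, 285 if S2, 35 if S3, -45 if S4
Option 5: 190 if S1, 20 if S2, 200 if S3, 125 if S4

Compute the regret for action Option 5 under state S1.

Best payoff under S1 is 190.
Regret = 190 − 190 = 0.

0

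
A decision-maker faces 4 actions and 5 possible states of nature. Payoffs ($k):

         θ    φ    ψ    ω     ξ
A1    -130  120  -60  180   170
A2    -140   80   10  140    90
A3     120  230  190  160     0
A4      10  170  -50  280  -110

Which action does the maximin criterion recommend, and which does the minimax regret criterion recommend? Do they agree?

Row minima: A1=-130, A2=-140, A3=0, A4=-110
Best worst-case = 0 → A3.
Column bests: θ=120, φ=230, ψ=190, ω=280, ξ=170.
A1 regrets: 250, 110, 250, 100, 0 → max 250
A2 regrets: 260, 150, 180, 140, 80 → max 260
A3 regrets: 0, 0, 0, 120, 170 → max 170
A4 regrets: 110, 60, 240, 0, 280 → max 280
Smallest max regret = 170 → A3.

maximin → A3; minimax regret → A3 (agree)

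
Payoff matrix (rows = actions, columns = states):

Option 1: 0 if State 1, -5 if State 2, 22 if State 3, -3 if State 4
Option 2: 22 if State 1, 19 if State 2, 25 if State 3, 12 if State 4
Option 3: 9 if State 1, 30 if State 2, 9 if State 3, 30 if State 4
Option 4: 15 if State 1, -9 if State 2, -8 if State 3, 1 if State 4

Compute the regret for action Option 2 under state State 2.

11

Best payoff under State 2 is 30.
Regret = 30 − 19 = 11.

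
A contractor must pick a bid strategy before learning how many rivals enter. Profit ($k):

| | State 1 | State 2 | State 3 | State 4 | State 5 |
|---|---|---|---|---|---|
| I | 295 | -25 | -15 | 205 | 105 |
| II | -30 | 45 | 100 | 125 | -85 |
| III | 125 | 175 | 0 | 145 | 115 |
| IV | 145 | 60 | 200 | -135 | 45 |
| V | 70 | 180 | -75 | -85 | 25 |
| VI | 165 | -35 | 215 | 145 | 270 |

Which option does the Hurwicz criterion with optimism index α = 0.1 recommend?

I: 0.1·295 + 0.9·(-25) = 7
II: 0.1·125 + 0.9·(-85) = -64
III: 0.1·175 + 0.9·0 = 17.5
IV: 0.1·200 + 0.9·(-135) = -101.5
V: 0.1·180 + 0.9·(-85) = -58.5
VI: 0.1·270 + 0.9·(-35) = -4.5
Highest Hurwicz score = 17.5 → III.

III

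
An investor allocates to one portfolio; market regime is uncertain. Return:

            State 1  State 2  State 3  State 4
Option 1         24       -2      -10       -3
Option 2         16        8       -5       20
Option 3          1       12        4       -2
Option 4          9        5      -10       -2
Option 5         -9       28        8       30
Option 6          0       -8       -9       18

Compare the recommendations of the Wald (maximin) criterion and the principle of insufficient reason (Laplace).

maximin → Option 3; laplace → Option 5 (disagree)

Row minima: Option 1=-10, Option 2=-5, Option 3=-2, Option 4=-10, Option 5=-9, Option 6=-9
Best worst-case = -2 → Option 3.
Row averages: Option 1=2.25, Option 2=9.75, Option 3=3.75, Option 4=0.5, Option 5=14.25, Option 6=0.25
Highest average = 14.25 → Option 5.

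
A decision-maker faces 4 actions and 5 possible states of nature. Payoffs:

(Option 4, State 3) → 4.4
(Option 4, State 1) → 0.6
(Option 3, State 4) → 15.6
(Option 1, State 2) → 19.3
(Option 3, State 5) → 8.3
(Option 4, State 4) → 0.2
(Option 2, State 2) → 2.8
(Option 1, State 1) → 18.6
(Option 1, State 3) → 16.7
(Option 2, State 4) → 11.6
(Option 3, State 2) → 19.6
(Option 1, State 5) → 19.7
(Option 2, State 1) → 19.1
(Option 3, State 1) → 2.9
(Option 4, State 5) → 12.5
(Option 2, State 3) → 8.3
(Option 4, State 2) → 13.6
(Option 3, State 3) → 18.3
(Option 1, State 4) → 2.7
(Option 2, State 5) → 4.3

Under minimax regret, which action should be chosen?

Column bests: State 1=19.1, State 2=19.6, State 3=18.3, State 4=15.6, State 5=19.7.
Option 1 regrets: 0.5, 0.3, 1.6, 12.9, 0.0 → max 12.9
Option 2 regrets: 0.0, 16.8, 10.0, 4.0, 15.4 → max 16.8
Option 3 regrets: 16.2, 0.0, 0.0, 0.0, 11.4 → max 16.2
Option 4 regrets: 18.5, 6.0, 13.9, 15.4, 7.2 → max 18.5
Smallest max regret = 12.9 → Option 1.

Option 1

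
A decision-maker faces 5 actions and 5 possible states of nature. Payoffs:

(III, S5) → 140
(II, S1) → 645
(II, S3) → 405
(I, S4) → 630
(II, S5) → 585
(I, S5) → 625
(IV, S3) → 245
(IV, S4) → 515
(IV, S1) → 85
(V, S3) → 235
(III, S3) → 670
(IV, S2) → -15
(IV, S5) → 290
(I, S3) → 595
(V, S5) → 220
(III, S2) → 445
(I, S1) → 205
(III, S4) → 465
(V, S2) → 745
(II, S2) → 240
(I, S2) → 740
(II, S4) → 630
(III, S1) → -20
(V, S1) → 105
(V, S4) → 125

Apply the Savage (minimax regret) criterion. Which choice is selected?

Column bests: S1=645, S2=745, S3=670, S4=630, S5=625.
I regrets: 440, 5, 75, 0, 0 → max 440
II regrets: 0, 505, 265, 0, 40 → max 505
III regrets: 665, 300, 0, 165, 485 → max 665
IV regrets: 560, 760, 425, 115, 335 → max 760
V regrets: 540, 0, 435, 505, 405 → max 540
Smallest max regret = 440 → I.

I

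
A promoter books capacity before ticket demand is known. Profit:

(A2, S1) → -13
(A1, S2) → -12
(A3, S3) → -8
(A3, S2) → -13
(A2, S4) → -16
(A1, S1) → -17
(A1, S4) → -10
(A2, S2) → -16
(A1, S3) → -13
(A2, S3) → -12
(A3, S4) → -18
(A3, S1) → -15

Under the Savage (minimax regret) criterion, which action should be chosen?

Column bests: S1=-13, S2=-12, S3=-8, S4=-10.
A1 regrets: 4, 0, 5, 0 → max 5
A2 regrets: 0, 4, 4, 6 → max 6
A3 regrets: 2, 1, 0, 8 → max 8
Smallest max regret = 5 → A1.

A1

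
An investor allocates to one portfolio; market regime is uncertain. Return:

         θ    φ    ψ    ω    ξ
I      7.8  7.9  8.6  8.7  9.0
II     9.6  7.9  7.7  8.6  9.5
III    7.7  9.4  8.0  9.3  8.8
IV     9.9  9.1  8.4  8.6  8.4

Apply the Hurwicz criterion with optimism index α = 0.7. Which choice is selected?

IV

I: 0.7·9.0 + 0.3·7.8 = 8.64
II: 0.7·9.6 + 0.3·7.7 = 9.03
III: 0.7·9.4 + 0.3·7.7 = 8.89
IV: 0.7·9.9 + 0.3·8.4 = 9.45
Highest Hurwicz score = 9.45 → IV.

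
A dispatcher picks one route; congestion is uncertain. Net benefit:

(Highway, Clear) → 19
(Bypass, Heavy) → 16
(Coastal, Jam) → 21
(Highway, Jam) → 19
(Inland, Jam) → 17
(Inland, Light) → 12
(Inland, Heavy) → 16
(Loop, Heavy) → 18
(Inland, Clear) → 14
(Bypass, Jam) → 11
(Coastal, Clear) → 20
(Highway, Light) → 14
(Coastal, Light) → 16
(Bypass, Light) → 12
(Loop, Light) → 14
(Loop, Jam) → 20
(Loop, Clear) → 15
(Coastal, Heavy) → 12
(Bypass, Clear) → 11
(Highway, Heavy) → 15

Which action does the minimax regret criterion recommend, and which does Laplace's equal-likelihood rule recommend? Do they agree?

Column bests: Clear=20, Light=16, Heavy=18, Jam=21.
Bypass regrets: 9, 4, 2, 10 → max 10
Inland regrets: 6, 4, 2, 4 → max 6
Highway regrets: 1, 2, 3, 2 → max 3
Loop regrets: 5, 2, 0, 1 → max 5
Coastal regrets: 0, 0, 6, 0 → max 6
Smallest max regret = 3 → Highway.
Row averages: Bypass=12.5, Inland=14.75, Highway=16.75, Loop=16.75, Coastal=17.25
Highest average = 17.25 → Coastal.

minimax regret → Highway; laplace → Coastal (disagree)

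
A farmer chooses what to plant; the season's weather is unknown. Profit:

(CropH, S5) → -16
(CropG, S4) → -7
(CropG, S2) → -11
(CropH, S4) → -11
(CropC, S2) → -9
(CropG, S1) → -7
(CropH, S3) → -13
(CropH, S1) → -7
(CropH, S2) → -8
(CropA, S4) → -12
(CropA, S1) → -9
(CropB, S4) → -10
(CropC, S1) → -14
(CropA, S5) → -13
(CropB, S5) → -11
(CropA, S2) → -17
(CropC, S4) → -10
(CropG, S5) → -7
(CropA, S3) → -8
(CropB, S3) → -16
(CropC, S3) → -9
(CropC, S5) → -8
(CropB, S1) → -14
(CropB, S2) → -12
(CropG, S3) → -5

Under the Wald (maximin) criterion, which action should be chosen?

CropG

Row minima: CropC=-14, CropG=-11, CropA=-17, CropB=-16, CropH=-16
Best worst-case = -11 → CropG.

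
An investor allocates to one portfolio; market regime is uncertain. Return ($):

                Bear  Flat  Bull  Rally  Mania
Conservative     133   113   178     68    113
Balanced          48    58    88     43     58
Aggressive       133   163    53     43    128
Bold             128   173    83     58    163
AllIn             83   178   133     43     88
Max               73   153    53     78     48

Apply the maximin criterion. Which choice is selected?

Row minima: Conservative=68, Balanced=43, Aggressive=43, Bold=58, AllIn=43, Max=48
Best worst-case = 68 → Conservative.

Conservative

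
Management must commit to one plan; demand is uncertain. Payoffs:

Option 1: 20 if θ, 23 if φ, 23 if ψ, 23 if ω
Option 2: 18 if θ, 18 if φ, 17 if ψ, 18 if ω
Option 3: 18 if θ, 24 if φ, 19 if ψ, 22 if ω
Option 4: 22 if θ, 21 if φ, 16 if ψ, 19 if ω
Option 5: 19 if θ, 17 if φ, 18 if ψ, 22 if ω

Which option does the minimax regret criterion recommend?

Column bests: θ=22, φ=24, ψ=23, ω=23.
Option 1 regrets: 2, 1, 0, 0 → max 2
Option 2 regrets: 4, 6, 6, 5 → max 6
Option 3 regrets: 4, 0, 4, 1 → max 4
Option 4 regrets: 0, 3, 7, 4 → max 7
Option 5 regrets: 3, 7, 5, 1 → max 7
Smallest max regret = 2 → Option 1.

Option 1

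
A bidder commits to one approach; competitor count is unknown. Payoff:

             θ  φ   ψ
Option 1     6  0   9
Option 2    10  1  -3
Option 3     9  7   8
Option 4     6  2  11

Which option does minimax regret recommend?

Option 3

Column bests: θ=10, φ=7, ψ=11.
Option 1 regrets: 4, 7, 2 → max 7
Option 2 regrets: 0, 6, 14 → max 14
Option 3 regrets: 1, 0, 3 → max 3
Option 4 regrets: 4, 5, 0 → max 5
Smallest max regret = 3 → Option 3.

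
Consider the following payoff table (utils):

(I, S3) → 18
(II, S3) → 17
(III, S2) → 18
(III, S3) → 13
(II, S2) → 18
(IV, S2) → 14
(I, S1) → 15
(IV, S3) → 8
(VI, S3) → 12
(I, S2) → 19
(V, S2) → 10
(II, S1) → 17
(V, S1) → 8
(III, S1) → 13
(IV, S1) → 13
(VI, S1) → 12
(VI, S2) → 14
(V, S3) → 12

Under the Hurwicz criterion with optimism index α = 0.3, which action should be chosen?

I: 0.3·19 + 0.7·15 = 16.2
II: 0.3·18 + 0.7·17 = 17.3
III: 0.3·18 + 0.7·13 = 14.5
IV: 0.3·14 + 0.7·8 = 9.8
V: 0.3·12 + 0.7·8 = 9.2
VI: 0.3·14 + 0.7·12 = 12.6
Highest Hurwicz score = 17.3 → II.

II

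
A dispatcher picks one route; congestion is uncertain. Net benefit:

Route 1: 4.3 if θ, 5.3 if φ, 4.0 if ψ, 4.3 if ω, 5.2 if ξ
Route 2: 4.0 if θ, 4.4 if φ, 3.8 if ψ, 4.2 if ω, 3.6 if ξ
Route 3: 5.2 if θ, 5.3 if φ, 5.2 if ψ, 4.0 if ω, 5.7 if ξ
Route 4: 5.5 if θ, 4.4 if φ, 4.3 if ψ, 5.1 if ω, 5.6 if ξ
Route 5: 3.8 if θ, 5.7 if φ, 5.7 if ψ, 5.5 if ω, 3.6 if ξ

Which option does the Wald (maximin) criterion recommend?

Row minima: Route 1=4.0, Route 2=3.6, Route 3=4.0, Route 4=4.3, Route 5=3.6
Best worst-case = 4.3 → Route 4.

Route 4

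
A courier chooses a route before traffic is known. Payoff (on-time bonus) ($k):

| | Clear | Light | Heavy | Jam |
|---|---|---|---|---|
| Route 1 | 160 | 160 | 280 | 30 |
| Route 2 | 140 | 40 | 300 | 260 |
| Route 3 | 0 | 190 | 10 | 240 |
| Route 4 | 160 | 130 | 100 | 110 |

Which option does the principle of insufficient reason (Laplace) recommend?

Route 2

Row averages: Route 1=157.5, Route 2=185, Route 3=110, Route 4=125
Highest average = 185 → Route 2.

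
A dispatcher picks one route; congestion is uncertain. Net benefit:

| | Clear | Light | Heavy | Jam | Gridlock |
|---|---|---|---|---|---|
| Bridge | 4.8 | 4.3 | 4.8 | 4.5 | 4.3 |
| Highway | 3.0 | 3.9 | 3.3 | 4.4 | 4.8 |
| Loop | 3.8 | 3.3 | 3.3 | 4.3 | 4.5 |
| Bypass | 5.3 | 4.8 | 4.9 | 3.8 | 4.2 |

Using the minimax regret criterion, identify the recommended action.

Column bests: Clear=5.3, Light=4.8, Heavy=4.9, Jam=4.5, Gridlock=4.8.
Bridge regrets: 0.5, 0.5, 0.1, 0.0, 0.5 → max 0.5
Highway regrets: 2.3, 0.9, 1.6, 0.1, 0.0 → max 2.3
Loop regrets: 1.5, 1.5, 1.6, 0.2, 0.3 → max 1.6
Bypass regrets: 0.0, 0.0, 0.0, 0.7, 0.6 → max 0.7
Smallest max regret = 0.5 → Bridge.

Bridge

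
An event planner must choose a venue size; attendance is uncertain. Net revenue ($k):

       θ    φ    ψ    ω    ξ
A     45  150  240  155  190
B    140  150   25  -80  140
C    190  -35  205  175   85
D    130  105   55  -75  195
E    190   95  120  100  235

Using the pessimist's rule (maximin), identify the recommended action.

Row minima: A=45, B=-80, C=-35, D=-75, E=95
Best worst-case = 95 → E.

E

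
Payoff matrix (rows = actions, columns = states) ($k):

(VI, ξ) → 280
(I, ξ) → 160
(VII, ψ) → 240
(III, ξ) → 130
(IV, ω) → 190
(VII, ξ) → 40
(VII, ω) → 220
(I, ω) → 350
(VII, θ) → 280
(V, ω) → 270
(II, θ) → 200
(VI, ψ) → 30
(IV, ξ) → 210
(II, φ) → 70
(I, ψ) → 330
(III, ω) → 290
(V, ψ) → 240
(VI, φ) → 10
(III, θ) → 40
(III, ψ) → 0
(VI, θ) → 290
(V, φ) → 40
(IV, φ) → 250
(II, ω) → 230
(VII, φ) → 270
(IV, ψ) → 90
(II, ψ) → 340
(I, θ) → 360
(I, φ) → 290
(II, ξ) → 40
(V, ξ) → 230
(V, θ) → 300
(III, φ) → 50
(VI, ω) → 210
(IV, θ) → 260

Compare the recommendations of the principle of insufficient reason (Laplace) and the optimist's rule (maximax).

Row averages: I=298, II=176, III=102, IV=200, V=216, VI=164, VII=210
Highest average = 298 → I.
Row maxima: I=360, II=340, III=290, IV=260, V=300, VI=290, VII=280
Best best-case = 360 → I.

laplace → I; maximax → I (agree)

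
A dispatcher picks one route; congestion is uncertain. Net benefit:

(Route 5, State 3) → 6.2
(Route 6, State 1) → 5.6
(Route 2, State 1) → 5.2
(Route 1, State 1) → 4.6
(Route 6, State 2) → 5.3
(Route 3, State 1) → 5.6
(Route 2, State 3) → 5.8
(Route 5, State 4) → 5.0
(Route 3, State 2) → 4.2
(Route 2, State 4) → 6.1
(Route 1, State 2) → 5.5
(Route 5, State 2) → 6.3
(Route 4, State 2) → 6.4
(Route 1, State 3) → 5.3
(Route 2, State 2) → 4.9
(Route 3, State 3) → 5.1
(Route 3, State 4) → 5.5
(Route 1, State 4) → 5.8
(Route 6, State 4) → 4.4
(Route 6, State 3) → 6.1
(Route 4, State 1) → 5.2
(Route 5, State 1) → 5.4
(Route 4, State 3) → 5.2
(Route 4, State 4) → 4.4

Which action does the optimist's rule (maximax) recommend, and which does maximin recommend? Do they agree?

Row maxima: Route 1=5.8, Route 2=6.1, Route 3=5.6, Route 4=6.4, Route 5=6.3, Route 6=6.1
Best best-case = 6.4 → Route 4.
Row minima: Route 1=4.6, Route 2=4.9, Route 3=4.2, Route 4=4.4, Route 5=5.0, Route 6=4.4
Best worst-case = 5.0 → Route 5.

maximax → Route 4; maximin → Route 5 (disagree)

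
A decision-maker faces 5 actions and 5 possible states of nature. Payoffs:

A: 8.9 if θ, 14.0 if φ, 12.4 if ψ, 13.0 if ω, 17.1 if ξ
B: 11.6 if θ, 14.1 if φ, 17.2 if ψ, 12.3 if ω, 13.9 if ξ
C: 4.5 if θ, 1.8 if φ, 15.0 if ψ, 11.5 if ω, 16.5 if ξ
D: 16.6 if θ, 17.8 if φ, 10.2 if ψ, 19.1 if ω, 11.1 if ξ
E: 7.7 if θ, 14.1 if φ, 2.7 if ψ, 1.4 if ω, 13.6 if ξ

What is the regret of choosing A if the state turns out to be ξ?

Best payoff under ξ is 17.1.
Regret = 17.1 − 17.1 = 0.0.

0.0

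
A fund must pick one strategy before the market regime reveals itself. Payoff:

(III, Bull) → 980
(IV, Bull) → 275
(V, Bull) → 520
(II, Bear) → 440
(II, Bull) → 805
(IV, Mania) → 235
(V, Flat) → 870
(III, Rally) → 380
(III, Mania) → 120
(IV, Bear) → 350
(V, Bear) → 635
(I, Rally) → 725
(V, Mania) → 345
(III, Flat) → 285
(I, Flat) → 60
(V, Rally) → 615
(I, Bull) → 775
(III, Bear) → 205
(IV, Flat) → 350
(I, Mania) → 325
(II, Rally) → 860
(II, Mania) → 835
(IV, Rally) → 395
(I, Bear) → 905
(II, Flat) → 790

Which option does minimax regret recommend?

II

Column bests: Bear=905, Flat=870, Bull=980, Rally=860, Mania=835.
I regrets: 0, 810, 205, 135, 510 → max 810
II regrets: 465, 80, 175, 0, 0 → max 465
III regrets: 700, 585, 0, 480, 715 → max 715
IV regrets: 555, 520, 705, 465, 600 → max 705
V regrets: 270, 0, 460, 245, 490 → max 490
Smallest max regret = 465 → II.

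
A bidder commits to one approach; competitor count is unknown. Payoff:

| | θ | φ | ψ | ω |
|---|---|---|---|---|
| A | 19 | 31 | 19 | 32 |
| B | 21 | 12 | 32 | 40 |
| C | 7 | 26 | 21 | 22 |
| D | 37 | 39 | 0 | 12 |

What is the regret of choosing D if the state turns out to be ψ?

32

Best payoff under ψ is 32.
Regret = 32 − 0 = 32.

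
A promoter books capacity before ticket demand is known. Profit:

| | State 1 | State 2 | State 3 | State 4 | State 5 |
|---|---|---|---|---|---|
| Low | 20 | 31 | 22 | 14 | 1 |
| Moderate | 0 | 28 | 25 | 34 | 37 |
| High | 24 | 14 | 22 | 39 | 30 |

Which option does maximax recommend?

Row maxima: Low=31, Moderate=37, High=39
Best best-case = 39 → High.

High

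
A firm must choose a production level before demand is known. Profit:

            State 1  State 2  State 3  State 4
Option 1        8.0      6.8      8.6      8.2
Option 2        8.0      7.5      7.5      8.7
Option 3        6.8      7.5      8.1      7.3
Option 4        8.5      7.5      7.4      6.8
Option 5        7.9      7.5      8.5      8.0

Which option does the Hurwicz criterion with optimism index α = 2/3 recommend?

Option 1: 2/3·8.6 + 1/3·6.8 = 8
Option 2: 2/3·8.7 + 1/3·7.5 = 8.3
Option 3: 2/3·8.1 + 1/3·6.8 = 23/3
Option 4: 2/3·8.5 + 1/3·6.8 = 119/15
Option 5: 2/3·8.5 + 1/3·7.5 = 49/6
Highest Hurwicz score = 8.3 → Option 2.

Option 2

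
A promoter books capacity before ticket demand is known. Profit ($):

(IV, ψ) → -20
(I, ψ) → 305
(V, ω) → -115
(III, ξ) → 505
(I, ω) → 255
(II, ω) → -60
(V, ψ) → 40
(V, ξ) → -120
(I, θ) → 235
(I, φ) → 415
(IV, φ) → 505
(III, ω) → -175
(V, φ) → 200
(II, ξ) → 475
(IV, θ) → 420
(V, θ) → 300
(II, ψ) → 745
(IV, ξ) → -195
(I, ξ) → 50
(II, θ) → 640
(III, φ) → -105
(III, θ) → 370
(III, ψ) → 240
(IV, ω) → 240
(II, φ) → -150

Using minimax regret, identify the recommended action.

I

Column bests: θ=640, φ=505, ψ=745, ω=255, ξ=505.
I regrets: 405, 90, 440, 0, 455 → max 455
II regrets: 0, 655, 0, 315, 30 → max 655
III regrets: 270, 610, 505, 430, 0 → max 610
IV regrets: 220, 0, 765, 15, 700 → max 765
V regrets: 340, 305, 705, 370, 625 → max 705
Smallest max regret = 455 → I.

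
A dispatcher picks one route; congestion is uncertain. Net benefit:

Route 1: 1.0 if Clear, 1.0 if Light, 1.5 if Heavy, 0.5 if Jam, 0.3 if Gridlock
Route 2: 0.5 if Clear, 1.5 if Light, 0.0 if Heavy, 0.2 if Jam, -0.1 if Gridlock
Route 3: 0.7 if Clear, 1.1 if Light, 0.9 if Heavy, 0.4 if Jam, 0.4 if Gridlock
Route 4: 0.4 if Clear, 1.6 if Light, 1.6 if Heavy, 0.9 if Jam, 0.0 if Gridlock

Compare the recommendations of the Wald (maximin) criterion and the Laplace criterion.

maximin → Route 3; laplace → Route 4 (disagree)

Row minima: Route 1=0.3, Route 2=-0.1, Route 3=0.4, Route 4=0.0
Best worst-case = 0.4 → Route 3.
Row averages: Route 1=0.86, Route 2=0.42, Route 3=0.7, Route 4=0.9
Highest average = 0.9 → Route 4.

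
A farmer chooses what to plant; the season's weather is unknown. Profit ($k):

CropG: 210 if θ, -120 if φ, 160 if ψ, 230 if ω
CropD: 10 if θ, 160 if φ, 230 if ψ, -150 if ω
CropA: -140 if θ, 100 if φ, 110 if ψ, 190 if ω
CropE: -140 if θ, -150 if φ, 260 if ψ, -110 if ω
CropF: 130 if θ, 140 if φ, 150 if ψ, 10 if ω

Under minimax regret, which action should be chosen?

CropF

Column bests: θ=210, φ=160, ψ=260, ω=230.
CropG regrets: 0, 280, 100, 0 → max 280
CropD regrets: 200, 0, 30, 380 → max 380
CropA regrets: 350, 60, 150, 40 → max 350
CropE regrets: 350, 310, 0, 340 → max 350
CropF regrets: 80, 20, 110, 220 → max 220
Smallest max regret = 220 → CropF.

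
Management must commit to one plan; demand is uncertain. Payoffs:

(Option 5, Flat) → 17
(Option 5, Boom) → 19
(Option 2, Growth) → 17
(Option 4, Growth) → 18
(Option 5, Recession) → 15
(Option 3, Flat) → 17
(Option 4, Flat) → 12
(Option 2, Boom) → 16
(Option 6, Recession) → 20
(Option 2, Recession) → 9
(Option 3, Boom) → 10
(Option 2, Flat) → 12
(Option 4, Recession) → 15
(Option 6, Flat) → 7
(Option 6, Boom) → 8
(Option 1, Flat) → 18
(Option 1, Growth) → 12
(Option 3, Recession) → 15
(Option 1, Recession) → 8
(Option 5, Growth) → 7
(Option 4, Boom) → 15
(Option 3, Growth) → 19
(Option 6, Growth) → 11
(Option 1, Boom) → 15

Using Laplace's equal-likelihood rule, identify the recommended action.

Row averages: Option 1=13.25, Option 2=13.5, Option 3=15.25, Option 4=15, Option 5=14.5, Option 6=11.5
Highest average = 15.25 → Option 3.

Option 3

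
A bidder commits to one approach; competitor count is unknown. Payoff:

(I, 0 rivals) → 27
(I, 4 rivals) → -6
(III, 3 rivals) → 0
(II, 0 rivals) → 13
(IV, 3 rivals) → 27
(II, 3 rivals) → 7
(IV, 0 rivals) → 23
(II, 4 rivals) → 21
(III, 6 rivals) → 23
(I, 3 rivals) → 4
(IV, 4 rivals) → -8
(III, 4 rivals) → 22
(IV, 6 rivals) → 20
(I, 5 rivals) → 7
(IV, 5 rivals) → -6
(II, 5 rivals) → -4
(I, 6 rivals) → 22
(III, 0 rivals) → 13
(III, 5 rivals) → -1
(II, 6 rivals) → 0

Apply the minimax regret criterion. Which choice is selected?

II

Column bests: 0 rivals=27, 3 rivals=27, 4 rivals=22, 5 rivals=7, 6 rivals=23.
I regrets: 0, 23, 28, 0, 1 → max 28
II regrets: 14, 20, 1, 11, 23 → max 23
III regrets: 14, 27, 0, 8, 0 → max 27
IV regrets: 4, 0, 30, 13, 3 → max 30
Smallest max regret = 23 → II.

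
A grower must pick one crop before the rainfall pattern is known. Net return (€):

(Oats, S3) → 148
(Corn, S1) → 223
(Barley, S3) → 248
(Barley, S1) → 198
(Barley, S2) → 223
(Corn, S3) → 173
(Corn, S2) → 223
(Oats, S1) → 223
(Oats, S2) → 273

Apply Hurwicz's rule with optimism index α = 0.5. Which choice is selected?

Barley

Barley: 0.5·248 + 0.5·198 = 223
Oats: 0.5·273 + 0.5·148 = 210.5
Corn: 0.5·223 + 0.5·173 = 198
Highest Hurwicz score = 223 → Barley.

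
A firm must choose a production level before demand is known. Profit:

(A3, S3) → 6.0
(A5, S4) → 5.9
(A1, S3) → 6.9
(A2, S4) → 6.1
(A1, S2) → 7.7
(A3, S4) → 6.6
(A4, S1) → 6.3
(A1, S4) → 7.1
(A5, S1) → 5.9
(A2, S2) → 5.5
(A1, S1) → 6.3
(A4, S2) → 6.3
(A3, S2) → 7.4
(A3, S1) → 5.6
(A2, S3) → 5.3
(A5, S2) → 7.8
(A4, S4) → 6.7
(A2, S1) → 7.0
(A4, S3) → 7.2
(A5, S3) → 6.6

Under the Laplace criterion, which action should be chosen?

A1

Row averages: A1=7, A2=5.975, A3=6.4, A4=6.625, A5=6.55
Highest average = 7 → A1.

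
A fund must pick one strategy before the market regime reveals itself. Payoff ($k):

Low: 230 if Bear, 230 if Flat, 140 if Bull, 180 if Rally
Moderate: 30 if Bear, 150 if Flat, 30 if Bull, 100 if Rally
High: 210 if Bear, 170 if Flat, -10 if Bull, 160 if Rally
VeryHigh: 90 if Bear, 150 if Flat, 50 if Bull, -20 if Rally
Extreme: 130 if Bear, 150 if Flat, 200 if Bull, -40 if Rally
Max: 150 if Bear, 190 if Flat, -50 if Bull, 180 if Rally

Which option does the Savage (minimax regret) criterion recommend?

Column bests: Bear=230, Flat=230, Bull=200, Rally=180.
Low regrets: 0, 0, 60, 0 → max 60
Moderate regrets: 200, 80, 170, 80 → max 200
High regrets: 20, 60, 210, 20 → max 210
VeryHigh regrets: 140, 80, 150, 200 → max 200
Extreme regrets: 100, 80, 0, 220 → max 220
Max regrets: 80, 40, 250, 0 → max 250
Smallest max regret = 60 → Low.

Low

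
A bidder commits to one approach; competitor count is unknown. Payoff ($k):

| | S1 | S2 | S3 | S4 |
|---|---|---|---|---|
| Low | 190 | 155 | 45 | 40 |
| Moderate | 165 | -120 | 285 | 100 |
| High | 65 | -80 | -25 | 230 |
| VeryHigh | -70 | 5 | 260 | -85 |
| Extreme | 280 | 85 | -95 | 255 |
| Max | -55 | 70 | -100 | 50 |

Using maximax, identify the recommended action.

Moderate

Row maxima: Low=190, Moderate=285, High=230, VeryHigh=260, Extreme=280, Max=70
Best best-case = 285 → Moderate.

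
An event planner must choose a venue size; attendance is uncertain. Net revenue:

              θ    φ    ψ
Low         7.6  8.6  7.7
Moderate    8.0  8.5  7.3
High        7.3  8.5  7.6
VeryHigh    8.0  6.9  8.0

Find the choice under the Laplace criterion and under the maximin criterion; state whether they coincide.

laplace → Low; maximin → Low (agree)

Row averages: Low=239/30, Moderate=119/15, High=7.8, VeryHigh=229/30
Highest average = 239/30 → Low.
Row minima: Low=7.6, Moderate=7.3, High=7.3, VeryHigh=6.9
Best worst-case = 7.6 → Low.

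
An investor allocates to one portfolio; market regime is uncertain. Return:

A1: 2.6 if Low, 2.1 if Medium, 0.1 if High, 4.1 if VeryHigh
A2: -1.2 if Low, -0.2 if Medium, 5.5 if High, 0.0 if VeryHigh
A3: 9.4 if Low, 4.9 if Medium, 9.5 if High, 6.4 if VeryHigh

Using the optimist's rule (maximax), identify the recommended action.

Row maxima: A1=4.1, A2=5.5, A3=9.5
Best best-case = 9.5 → A3.

A3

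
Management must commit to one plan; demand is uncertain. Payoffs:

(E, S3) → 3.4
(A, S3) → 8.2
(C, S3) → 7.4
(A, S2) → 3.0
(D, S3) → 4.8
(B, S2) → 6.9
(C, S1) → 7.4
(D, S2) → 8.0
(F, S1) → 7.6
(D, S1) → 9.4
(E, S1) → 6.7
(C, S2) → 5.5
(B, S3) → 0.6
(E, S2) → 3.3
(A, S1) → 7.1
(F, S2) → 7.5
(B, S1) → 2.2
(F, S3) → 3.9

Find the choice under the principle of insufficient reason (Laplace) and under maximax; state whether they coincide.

Row averages: A=6.1, B=97/30, C=203/30, D=7.4, E=67/15, F=19/3
Highest average = 7.4 → D.
Row maxima: A=8.2, B=6.9, C=7.4, D=9.4, E=6.7, F=7.6
Best best-case = 9.4 → D.

laplace → D; maximax → D (agree)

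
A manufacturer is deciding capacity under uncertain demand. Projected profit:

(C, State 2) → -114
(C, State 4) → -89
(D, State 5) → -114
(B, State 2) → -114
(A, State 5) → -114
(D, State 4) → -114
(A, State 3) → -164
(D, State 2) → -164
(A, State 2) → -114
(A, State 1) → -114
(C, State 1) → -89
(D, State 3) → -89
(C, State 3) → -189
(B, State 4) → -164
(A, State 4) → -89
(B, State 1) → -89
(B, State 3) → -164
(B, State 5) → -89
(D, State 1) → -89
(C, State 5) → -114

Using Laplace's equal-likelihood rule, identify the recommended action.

D

Row averages: A=-119, B=-124, C=-119, D=-114
Highest average = -114 → D.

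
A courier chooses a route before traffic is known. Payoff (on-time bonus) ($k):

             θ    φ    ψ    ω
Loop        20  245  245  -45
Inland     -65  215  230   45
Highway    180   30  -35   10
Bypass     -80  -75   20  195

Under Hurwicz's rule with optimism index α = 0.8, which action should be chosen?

Loop

Loop: 0.8·245 + 0.2·(-45) = 187
Inland: 0.8·230 + 0.2·(-65) = 171
Highway: 0.8·180 + 0.2·(-35) = 137
Bypass: 0.8·195 + 0.2·(-80) = 140
Highest Hurwicz score = 187 → Loop.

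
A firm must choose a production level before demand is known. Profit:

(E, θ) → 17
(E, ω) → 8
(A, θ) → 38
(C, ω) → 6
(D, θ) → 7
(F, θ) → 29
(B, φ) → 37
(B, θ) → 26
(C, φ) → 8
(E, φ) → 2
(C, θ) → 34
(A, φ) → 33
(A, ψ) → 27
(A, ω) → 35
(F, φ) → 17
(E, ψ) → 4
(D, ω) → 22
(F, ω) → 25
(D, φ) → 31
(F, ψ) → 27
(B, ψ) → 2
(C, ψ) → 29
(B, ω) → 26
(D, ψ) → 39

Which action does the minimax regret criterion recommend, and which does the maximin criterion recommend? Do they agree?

Column bests: θ=38, φ=37, ψ=39, ω=35.
A regrets: 0, 4, 12, 0 → max 12
B regrets: 12, 0, 37, 9 → max 37
C regrets: 4, 29, 10, 29 → max 29
D regrets: 31, 6, 0, 13 → max 31
E regrets: 21, 35, 35, 27 → max 35
F regrets: 9, 20, 12, 10 → max 20
Smallest max regret = 12 → A.
Row minima: A=27, B=2, C=6, D=7, E=2, F=17
Best worst-case = 27 → A.

minimax regret → A; maximin → A (agree)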